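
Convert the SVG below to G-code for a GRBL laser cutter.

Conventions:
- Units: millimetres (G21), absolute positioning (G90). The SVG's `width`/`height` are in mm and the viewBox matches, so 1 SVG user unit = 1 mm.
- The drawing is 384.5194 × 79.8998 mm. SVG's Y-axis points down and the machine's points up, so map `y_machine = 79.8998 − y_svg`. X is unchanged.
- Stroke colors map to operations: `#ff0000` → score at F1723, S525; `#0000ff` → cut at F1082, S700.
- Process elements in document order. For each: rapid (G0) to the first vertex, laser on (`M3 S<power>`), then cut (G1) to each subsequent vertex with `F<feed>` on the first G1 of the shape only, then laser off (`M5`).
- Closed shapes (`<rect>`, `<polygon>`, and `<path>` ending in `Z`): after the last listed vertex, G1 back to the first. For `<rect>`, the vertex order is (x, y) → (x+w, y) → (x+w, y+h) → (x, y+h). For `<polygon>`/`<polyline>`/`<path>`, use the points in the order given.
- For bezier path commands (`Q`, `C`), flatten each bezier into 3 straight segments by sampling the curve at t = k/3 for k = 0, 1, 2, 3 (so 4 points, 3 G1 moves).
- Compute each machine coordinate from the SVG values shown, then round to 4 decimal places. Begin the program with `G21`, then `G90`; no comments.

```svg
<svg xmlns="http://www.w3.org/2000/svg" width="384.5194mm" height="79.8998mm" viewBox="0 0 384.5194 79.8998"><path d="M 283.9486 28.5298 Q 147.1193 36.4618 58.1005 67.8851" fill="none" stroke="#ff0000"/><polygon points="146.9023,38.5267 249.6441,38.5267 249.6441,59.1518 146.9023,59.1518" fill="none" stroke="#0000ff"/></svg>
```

Since the viewBox matches the mm dimensions, user units are millimetres directly. The only transform is the Y-flip y_m = 79.8998 − y_svg.

Shape 1 is a quadratic bezier drawn with `<path>`. Its stroke #ff0000 means score at S525, F1723. After flipping Y the toolpath is (283.9486,51.3700) → (198.0413,43.4719) → (122.7586,30.3534) → (58.1005,12.0147).

Shape 2 is a rectangle drawn with `<polygon>`. Its stroke #0000ff means cut at S700, F1082. After flipping Y the toolpath is (146.9023,41.3731) → (249.6441,41.3731) → (249.6441,20.7480) → (146.9023,20.7480) → (146.9023,41.3731), returning to the start.

G21
G90
G0 X283.9486 Y51.3700
M3 S525
G1 X198.0413 Y43.4719 F1723
G1 X122.7586 Y30.3534
G1 X58.1005 Y12.0147
M5
G0 X146.9023 Y41.3731
M3 S700
G1 X249.6441 Y41.3731 F1082
G1 X249.6441 Y20.7480
G1 X146.9023 Y20.7480
G1 X146.9023 Y41.3731
M5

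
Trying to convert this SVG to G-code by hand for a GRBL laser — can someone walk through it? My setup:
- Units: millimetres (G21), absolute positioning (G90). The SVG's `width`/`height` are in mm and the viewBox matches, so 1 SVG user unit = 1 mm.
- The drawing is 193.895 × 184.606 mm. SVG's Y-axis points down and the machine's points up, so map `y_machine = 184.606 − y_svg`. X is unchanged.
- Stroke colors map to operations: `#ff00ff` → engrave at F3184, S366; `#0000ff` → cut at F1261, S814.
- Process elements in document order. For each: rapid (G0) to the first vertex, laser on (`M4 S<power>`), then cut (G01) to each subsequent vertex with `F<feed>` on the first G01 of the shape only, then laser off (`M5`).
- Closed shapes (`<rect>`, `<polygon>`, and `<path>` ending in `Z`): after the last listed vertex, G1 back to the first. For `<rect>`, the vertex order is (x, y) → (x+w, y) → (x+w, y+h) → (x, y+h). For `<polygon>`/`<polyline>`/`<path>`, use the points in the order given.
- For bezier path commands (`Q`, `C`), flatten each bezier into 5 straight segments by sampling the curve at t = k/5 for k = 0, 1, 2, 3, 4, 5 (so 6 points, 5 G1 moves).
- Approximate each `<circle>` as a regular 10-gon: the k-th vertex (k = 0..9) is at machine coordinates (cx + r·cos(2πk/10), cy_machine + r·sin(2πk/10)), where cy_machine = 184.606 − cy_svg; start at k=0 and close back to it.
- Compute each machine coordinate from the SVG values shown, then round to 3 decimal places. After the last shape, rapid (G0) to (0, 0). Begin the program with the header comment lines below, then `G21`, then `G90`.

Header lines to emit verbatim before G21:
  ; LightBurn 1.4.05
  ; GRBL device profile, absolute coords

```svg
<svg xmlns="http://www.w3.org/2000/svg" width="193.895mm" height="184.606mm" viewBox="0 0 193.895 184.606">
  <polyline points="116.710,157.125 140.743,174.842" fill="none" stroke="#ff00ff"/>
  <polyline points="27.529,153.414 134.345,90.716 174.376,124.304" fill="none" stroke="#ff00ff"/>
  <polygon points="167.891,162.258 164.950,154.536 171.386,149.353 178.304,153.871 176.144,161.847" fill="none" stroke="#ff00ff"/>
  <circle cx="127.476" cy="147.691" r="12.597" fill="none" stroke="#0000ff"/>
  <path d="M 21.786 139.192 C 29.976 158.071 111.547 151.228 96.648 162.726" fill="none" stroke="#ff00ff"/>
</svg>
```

; LightBurn 1.4.05
; GRBL device profile, absolute coords
G21
G90
G0 X116.710 Y27.481
M4 S366
G01 X140.743 Y9.764 F3184
M5
G0 X27.529 Y31.192
M4 S366
G01 X134.345 Y93.890 F3184
G01 X174.376 Y60.302
M5
G0 X167.891 Y22.348
M4 S366
G01 X164.950 Y30.070 F3184
G01 X171.386 Y35.253
G01 X178.304 Y30.735
G01 X176.144 Y22.759
G01 X167.891 Y22.348
M5
G0 X140.073 Y36.915
M4 S814
G01 X137.667 Y44.319 F1261
G01 X131.369 Y48.895
G01 X123.583 Y48.895
G01 X117.285 Y44.319
G01 X114.879 Y36.915
G01 X117.285 Y29.511
G01 X123.583 Y24.935
G01 X131.369 Y24.935
G01 X137.667 Y29.511
G01 X140.073 Y36.915
M5
G0 X21.786 Y45.414
M4 S366
G01 X34.147 Y36.821 F3184
G01 X55.966 Y32.286
G01 X79.092 Y29.694
G01 X95.370 Y26.930
G01 X96.648 Y21.880
M5
G0 X0.000 Y0.000

1 u = 1 mm; y_m = 184.606 − y.

[1] `<polyline>` line segment, #ff00ff→engrave S366 F3184: (116.710,27.481) → (140.743,9.764)

[2] `<polyline>` open polyline, #ff00ff→engrave S366 F3184: (27.529,31.192) → (134.345,93.890) → (174.376,60.302)

[3] `<polygon>` regular polygon, #ff00ff→engrave S366 F3184: (167.891,22.348) → (164.950,30.070) → (171.386,35.253) → (178.304,30.735) → (176.144,22.759) → (167.891,22.348) (closed)

[4] `<circle>` circle, #0000ff→cut S814 F1261: (140.073,36.915) → (137.667,44.319) → (131.369,48.895) → (123.583,48.895) → (117.285,44.319) → (114.879,36.915) → (117.285,29.511) → (123.583,24.935) → (131.369,24.935) → (137.667,29.511) → (140.073,36.915) (closed)

[5] `<path>` cubic bezier, #ff00ff→engrave S366 F3184: (21.786,45.414) → (34.147,36.821) → (55.966,32.286) → (79.092,29.694) → (95.370,26.930) → (96.648,21.880)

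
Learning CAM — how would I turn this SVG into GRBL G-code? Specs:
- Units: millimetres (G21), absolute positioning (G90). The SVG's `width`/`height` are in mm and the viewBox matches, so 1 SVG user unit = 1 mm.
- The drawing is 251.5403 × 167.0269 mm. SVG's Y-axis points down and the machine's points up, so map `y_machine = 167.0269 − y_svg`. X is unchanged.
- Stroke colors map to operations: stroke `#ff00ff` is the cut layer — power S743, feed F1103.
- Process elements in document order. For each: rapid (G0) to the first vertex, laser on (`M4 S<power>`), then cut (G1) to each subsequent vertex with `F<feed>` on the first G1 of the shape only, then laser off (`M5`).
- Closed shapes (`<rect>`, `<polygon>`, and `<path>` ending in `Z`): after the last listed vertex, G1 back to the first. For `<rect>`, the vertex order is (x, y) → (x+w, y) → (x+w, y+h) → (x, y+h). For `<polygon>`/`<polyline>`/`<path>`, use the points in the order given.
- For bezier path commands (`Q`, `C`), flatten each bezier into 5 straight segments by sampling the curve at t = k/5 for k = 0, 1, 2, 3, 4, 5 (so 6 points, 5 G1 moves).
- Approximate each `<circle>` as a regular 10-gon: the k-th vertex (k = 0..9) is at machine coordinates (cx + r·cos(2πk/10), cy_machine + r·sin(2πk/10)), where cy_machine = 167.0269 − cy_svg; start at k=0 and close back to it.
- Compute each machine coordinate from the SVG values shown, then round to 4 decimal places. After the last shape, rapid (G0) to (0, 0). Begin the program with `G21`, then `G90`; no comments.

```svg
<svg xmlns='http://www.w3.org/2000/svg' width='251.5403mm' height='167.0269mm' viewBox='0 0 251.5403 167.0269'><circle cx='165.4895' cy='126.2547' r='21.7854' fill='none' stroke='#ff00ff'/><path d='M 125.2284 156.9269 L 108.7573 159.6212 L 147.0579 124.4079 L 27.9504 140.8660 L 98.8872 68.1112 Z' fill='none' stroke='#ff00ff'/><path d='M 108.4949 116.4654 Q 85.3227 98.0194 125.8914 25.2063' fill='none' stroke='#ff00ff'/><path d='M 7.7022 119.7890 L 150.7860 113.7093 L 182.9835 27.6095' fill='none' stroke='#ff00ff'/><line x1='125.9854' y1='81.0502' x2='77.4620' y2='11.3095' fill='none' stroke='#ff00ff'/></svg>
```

G21
G90
G0 X187.2749 Y40.7722
M4 S743
G1 X183.1143 Y53.5773 F1103
G1 X172.2216 Y61.4913
G1 X158.7574 Y61.4913
G1 X147.8647 Y53.5773
G1 X143.7041 Y40.7722
G1 X147.8647 Y27.9671
G1 X158.7574 Y20.0531
G1 X172.2216 Y20.0531
G1 X183.1143 Y27.9671
G1 X187.2749 Y40.7722
M5
G0 X125.2284 Y10.1000
M4 S743
G1 X108.7573 Y7.4057 F1103
G1 X147.0579 Y42.6190
G1 X27.9504 Y26.1609
G1 X98.8872 Y98.9157
G1 X125.2284 Y10.1000
M5
G0 X108.4949 Y50.5615
M4 S743
G1 X101.7757 Y60.1146 F1103
G1 X100.1557 Y74.0170
G1 X103.6350 Y92.2689
G1 X112.2136 Y114.8700
G1 X125.8914 Y141.8206
M5
G0 X7.7022 Y47.2379
M4 S743
G1 X150.7860 Y53.3176 F1103
G1 X182.9835 Y139.4174
M5
G0 X125.9854 Y85.9767
M4 S743
G1 X77.4620 Y155.7174 F1103
M5
G0 X0.0000 Y0.0000

Since the viewBox matches the mm dimensions, user units are millimetres directly. The only transform is the Y-flip y_m = 167.0269 − y_svg.

Shape 1 is a circle drawn with `<circle>`. Its stroke #ff00ff means cut at S743, F1103. After flipping Y the toolpath is (187.2749,40.7722) → (183.1143,53.5773) → (172.2216,61.4913) → (158.7574,61.4913) → (147.8647,53.5773) → (143.7041,40.7722) → (147.8647,27.9671) → (158.7574,20.0531) → (172.2216,20.0531) → (183.1143,27.9671) → (187.2749,40.7722), returning to the start.

Shape 2 is a closed polygon drawn with `<path>`. Its stroke #ff00ff means cut at S743, F1103. After flipping Y the toolpath is (125.2284,10.1000) → (108.7573,7.4057) → (147.0579,42.6190) → (27.9504,26.1609) → (98.8872,98.9157) → (125.2284,10.1000), returning to the start.

Shape 3 is a quadratic bezier drawn with `<path>`. Its stroke #ff00ff means cut at S743, F1103. After flipping Y the toolpath is (108.4949,50.5615) → (101.7757,60.1146) → (100.1557,74.0170) → (103.6350,92.2689) → (112.2136,114.8700) → (125.8914,141.8206).

Shape 4 is a open polyline drawn with `<path>`. Its stroke #ff00ff means cut at S743, F1103. After flipping Y the toolpath is (7.7022,47.2379) → (150.7860,53.3176) → (182.9835,139.4174).

Shape 5 is a line segment drawn with `<line>`. Its stroke #ff00ff means cut at S743, F1103. After flipping Y the toolpath is (125.9854,85.9767) → (77.4620,155.7174).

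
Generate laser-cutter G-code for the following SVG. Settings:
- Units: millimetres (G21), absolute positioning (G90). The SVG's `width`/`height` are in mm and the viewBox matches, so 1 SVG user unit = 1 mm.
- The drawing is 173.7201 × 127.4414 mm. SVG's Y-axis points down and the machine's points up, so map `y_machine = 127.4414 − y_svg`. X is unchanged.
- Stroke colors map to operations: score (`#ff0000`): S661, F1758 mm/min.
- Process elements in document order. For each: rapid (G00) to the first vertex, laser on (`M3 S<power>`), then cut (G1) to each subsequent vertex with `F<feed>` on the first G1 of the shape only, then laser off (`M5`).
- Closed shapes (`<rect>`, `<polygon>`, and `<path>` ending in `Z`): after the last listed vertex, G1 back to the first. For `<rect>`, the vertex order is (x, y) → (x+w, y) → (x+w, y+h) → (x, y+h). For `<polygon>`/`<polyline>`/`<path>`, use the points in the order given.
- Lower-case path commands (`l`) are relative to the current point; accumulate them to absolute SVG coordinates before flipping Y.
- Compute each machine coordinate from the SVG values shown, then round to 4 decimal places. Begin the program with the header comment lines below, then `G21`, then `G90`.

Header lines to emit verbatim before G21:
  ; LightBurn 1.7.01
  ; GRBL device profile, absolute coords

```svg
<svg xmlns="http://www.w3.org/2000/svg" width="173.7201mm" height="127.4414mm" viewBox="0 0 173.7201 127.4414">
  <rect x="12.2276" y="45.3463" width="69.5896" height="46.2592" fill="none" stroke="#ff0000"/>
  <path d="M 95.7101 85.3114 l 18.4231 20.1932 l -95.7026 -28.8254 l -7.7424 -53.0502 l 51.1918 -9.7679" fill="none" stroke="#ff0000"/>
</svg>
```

; LightBurn 1.7.01
; GRBL device profile, absolute coords
G21
G90
G00 X12.2276 Y82.0951
M3 S661
G1 X81.8172 Y82.0951 F1758
G1 X81.8172 Y35.8359
G1 X12.2276 Y35.8359
G1 X12.2276 Y82.0951
M5
G00 X95.7101 Y42.1300
M3 S661
G1 X114.1332 Y21.9368 F1758
G1 X18.4306 Y50.7622
G1 X10.6882 Y103.8124
G1 X61.8800 Y113.5803
M5

Since the viewBox matches the mm dimensions, user units are millimetres directly. The only transform is the Y-flip y_m = 127.4414 − y_svg.

Shape 1 is a rectangle drawn with `<rect>`. Its stroke #ff0000 means score at S661, F1758. After flipping Y the toolpath is (12.2276,82.0951) → (81.8172,82.0951) → (81.8172,35.8359) → (12.2276,35.8359) → (12.2276,82.0951), returning to the start.

Shape 2 is a open polyline drawn with `<path>`. Its stroke #ff0000 means score at S661, F1758. After flipping Y the toolpath is (95.7101,42.1300) → (114.1332,21.9368) → (18.4306,50.7622) → (10.6882,103.8124) → (61.8800,113.5803).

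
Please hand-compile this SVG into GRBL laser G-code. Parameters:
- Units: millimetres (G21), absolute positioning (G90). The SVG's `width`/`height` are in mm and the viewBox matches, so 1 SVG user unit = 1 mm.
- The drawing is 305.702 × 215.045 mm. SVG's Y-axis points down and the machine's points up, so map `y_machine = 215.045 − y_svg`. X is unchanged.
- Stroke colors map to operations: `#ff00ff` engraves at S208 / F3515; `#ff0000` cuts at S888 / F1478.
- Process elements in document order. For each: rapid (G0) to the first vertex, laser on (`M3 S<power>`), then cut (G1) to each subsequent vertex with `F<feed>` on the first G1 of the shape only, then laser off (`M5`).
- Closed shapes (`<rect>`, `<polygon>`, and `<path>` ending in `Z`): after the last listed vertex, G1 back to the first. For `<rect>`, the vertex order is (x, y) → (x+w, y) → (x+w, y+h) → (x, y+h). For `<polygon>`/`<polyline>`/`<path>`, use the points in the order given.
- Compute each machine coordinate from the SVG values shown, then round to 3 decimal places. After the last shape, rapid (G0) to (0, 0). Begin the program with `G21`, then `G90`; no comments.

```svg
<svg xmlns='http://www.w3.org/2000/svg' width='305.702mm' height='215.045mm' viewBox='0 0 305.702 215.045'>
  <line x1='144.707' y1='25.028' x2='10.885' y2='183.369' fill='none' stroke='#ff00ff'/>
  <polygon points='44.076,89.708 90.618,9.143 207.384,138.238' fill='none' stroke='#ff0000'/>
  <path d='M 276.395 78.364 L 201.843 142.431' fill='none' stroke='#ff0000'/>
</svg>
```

viewBox `0 0 305.702 215.045` with mm width/height → 1 unit = 1 mm. Flip: y_m = 215.045 − y_svg.

**Shape 1** — `<line>` line segment, stroke `#ff00ff` → engrave (S208, F3515). Machine vertices: (144.707,190.017) → (10.885,31.676). Open path.

**Shape 2** — `<polygon>` closed polygon, stroke `#ff0000` → cut (S888, F1478). Machine vertices: (44.076,125.337) → (90.618,205.902) → (207.384,76.807) → (44.076,125.337). Closed: final G1 returns to the first vertex.

**Shape 3** — `<path>` line segment, stroke `#ff0000` → cut (S888, F1478). Machine vertices: (276.395,136.681) → (201.843,72.614). Open path.

G21
G90
G0 X144.707 Y190.017
M3 S208
G1 X10.885 Y31.676 F3515
M5
G0 X44.076 Y125.337
M3 S888
G1 X90.618 Y205.902 F1478
G1 X207.384 Y76.807
G1 X44.076 Y125.337
M5
G0 X276.395 Y136.681
M3 S888
G1 X201.843 Y72.614 F1478
M5
G0 X0.000 Y0.000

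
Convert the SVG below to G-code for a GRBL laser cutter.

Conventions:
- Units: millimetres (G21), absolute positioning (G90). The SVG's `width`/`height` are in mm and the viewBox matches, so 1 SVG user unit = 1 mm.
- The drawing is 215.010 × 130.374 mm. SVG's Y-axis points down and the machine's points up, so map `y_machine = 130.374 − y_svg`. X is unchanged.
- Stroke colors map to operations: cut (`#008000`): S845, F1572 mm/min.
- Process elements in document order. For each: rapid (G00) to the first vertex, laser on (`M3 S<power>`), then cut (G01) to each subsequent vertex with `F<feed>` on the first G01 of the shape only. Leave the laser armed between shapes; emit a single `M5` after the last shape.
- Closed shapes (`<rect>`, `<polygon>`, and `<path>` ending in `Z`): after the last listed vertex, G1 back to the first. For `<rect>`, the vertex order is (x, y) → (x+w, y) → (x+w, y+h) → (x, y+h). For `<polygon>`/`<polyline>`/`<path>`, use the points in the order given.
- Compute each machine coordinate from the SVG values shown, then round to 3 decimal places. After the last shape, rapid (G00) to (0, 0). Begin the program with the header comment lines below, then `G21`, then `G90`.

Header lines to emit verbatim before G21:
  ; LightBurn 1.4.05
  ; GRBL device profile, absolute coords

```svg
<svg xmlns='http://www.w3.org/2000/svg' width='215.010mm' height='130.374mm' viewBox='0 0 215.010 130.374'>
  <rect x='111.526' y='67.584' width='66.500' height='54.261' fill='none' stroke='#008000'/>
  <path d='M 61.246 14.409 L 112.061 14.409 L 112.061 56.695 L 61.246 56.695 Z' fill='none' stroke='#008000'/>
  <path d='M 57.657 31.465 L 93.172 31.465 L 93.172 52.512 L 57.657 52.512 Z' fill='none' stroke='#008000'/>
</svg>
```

; LightBurn 1.4.05
; GRBL device profile, absolute coords
G21
G90
G00 X111.526 Y62.790
M3 S845
G01 X178.026 Y62.790 F1572
G01 X178.026 Y8.529
G01 X111.526 Y8.529
G01 X111.526 Y62.790
G00 X61.246 Y115.965
M3 S845
G01 X112.061 Y115.965 F1572
G01 X112.061 Y73.679
G01 X61.246 Y73.679
G01 X61.246 Y115.965
G00 X57.657 Y98.909
M3 S845
G01 X93.172 Y98.909 F1572
G01 X93.172 Y77.862
G01 X57.657 Y77.862
G01 X57.657 Y98.909
M5
G00 X0.000 Y0.000

Since the viewBox matches the mm dimensions, user units are millimetres directly. The only transform is the Y-flip y_m = 130.374 − y_svg.

Shape 1 is a rectangle drawn with `<rect>`. Its stroke #008000 means cut at S845, F1572. After flipping Y the toolpath is (111.526,62.790) → (178.026,62.790) → (178.026,8.529) → (111.526,8.529) → (111.526,62.790), returning to the start.

Shape 2 is a rectangle drawn with `<path>`. Its stroke #008000 means cut at S845, F1572. After flipping Y the toolpath is (61.246,115.965) → (112.061,115.965) → (112.061,73.679) → (61.246,73.679) → (61.246,115.965), returning to the start.

Shape 3 is a rectangle drawn with `<path>`. Its stroke #008000 means cut at S845, F1572. After flipping Y the toolpath is (57.657,98.909) → (93.172,98.909) → (93.172,77.862) → (57.657,77.862) → (57.657,98.909), returning to the start.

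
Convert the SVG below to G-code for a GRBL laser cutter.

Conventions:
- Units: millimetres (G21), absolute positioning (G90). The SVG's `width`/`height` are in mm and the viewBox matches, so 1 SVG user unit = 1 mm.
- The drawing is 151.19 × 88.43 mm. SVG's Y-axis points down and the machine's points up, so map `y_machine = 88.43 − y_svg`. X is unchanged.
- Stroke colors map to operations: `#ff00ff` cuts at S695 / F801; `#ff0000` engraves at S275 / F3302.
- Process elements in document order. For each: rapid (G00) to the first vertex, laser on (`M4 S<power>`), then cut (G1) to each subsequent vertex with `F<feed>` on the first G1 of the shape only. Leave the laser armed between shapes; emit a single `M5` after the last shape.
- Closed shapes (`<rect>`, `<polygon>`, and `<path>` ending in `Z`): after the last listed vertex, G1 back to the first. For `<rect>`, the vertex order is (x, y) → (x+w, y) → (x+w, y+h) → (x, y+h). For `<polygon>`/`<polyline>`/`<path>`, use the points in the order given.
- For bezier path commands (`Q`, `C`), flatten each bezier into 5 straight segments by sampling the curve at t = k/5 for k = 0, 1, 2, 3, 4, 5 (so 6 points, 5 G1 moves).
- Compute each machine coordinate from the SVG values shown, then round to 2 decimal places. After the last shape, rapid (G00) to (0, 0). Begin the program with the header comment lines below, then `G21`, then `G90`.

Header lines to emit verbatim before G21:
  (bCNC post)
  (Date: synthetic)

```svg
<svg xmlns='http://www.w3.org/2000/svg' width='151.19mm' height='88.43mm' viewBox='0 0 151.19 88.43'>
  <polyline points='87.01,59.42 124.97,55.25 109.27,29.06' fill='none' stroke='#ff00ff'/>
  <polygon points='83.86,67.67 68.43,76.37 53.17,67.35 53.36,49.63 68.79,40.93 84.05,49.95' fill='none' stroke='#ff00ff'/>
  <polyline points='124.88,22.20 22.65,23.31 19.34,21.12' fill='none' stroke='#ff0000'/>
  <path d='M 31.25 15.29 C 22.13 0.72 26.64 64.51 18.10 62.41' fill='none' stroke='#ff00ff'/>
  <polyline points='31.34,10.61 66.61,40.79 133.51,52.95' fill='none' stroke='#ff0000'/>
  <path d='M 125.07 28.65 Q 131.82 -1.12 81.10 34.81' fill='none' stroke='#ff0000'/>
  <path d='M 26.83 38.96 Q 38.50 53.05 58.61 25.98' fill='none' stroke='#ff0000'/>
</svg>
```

(bCNC post)
(Date: synthetic)
G21
G90
G00 X87.01 Y29.01
M4 S695
G1 X124.97 Y33.18 F801
G1 X109.27 Y59.37
G00 X83.86 Y20.76
M4 S695
G1 X68.43 Y12.06 F801
G1 X53.17 Y21.08
G1 X53.36 Y38.80
G1 X68.79 Y47.50
G1 X84.05 Y38.48
G1 X83.86 Y20.76
G00 X124.88 Y66.23
M4 S275
G1 X22.65 Y65.12 F3302
G1 X19.34 Y67.31
G00 X31.25 Y73.14
M4 S695
G1 X27.20 Y73.63 F801
G1 X25.14 Y62.24
G1 X23.79 Y45.90
G1 X21.87 Y31.51
G1 X18.10 Y26.02
G00 X31.34 Y77.82
M4 S275
G1 X66.61 Y47.64 F3302
G1 X133.51 Y35.48
G00 X125.07 Y59.78
M4 S275
G1 X125.47 Y69.06 F3302
G1 X121.27 Y73.08
G1 X112.48 Y71.85
G1 X99.09 Y65.36
G1 X81.10 Y53.62
G00 X26.83 Y49.47
M4 S275
G1 X31.84 Y45.48 F3302
G1 X37.52 Y44.78
G1 X43.87 Y47.38
G1 X50.90 Y53.27
G1 X58.61 Y62.45
M5
G00 X0.00 Y0.00

Since the viewBox matches the mm dimensions, user units are millimetres directly. The only transform is the Y-flip y_m = 88.43 − y_svg.

Shape 1 is a open polyline drawn with `<polyline>`. Its stroke #ff00ff means cut at S695, F801. After flipping Y the toolpath is (87.01,29.01) → (124.97,33.18) → (109.27,59.37).

Shape 2 is a regular polygon drawn with `<polygon>`. Its stroke #ff00ff means cut at S695, F801. After flipping Y the toolpath is (83.86,20.76) → (68.43,12.06) → (53.17,21.08) → (53.36,38.80) → (68.79,47.50) → (84.05,38.48) → (83.86,20.76), returning to the start.

Shape 3 is a open polyline drawn with `<polyline>`. Its stroke #ff0000 means engrave at S275, F3302. After flipping Y the toolpath is (124.88,66.23) → (22.65,65.12) → (19.34,67.31).

Shape 4 is a cubic bezier drawn with `<path>`. Its stroke #ff00ff means cut at S695, F801. After flipping Y the toolpath is (31.25,73.14) → (27.20,73.63) → (25.14,62.24) → (23.79,45.90) → (21.87,31.51) → (18.10,26.02).

Shape 5 is a open polyline drawn with `<polyline>`. Its stroke #ff0000 means engrave at S275, F3302. After flipping Y the toolpath is (31.34,77.82) → (66.61,47.64) → (133.51,35.48).

Shape 6 is a quadratic bezier drawn with `<path>`. Its stroke #ff0000 means engrave at S275, F3302. After flipping Y the toolpath is (125.07,59.78) → (125.47,69.06) → (121.27,73.08) → (112.48,71.85) → (99.09,65.36) → (81.10,53.62).

Shape 7 is a quadratic bezier drawn with `<path>`. Its stroke #ff0000 means engrave at S275, F3302. After flipping Y the toolpath is (26.83,49.47) → (31.84,45.48) → (37.52,44.78) → (43.87,47.38) → (50.90,53.27) → (58.61,62.45).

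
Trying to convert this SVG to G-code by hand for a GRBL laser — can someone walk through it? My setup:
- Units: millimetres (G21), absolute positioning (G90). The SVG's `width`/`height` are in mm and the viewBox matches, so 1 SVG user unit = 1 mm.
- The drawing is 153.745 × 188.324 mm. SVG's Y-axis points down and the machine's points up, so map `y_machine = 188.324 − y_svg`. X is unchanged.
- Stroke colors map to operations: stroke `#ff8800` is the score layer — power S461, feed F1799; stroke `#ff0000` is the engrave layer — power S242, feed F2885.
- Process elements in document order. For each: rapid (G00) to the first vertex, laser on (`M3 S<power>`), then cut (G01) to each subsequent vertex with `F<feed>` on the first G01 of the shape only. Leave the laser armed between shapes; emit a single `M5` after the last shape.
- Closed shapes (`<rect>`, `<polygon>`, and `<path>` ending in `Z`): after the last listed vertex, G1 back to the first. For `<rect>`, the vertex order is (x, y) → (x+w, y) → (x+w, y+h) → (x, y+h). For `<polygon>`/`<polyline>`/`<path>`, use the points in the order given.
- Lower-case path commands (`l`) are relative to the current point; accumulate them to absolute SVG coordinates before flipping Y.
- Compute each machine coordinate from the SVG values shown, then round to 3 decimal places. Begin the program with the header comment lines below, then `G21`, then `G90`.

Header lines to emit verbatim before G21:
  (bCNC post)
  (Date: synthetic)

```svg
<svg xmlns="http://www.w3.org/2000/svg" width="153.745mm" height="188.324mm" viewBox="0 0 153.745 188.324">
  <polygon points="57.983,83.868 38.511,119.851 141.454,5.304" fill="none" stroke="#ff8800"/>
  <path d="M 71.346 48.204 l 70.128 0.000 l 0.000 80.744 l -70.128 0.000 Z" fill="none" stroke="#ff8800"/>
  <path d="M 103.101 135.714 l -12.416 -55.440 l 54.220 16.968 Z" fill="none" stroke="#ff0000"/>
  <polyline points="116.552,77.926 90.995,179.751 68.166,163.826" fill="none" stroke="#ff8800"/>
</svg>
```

(bCNC post)
(Date: synthetic)
G21
G90
G00 X57.983 Y104.456
M3 S461
G01 X38.511 Y68.473 F1799
G01 X141.454 Y183.020
G01 X57.983 Y104.456
G00 X71.346 Y140.120
M3 S461
G01 X141.474 Y140.120 F1799
G01 X141.474 Y59.376
G01 X71.346 Y59.376
G01 X71.346 Y140.120
G00 X103.101 Y52.610
M3 S242
G01 X90.685 Y108.050 F2885
G01 X144.905 Y91.082
G01 X103.101 Y52.610
G00 X116.552 Y110.398
M3 S461
G01 X90.995 Y8.573 F1799
G01 X68.166 Y24.498
M5

Since the viewBox matches the mm dimensions, user units are millimetres directly. The only transform is the Y-flip y_m = 188.324 − y_svg.

Shape 1 is a closed polygon drawn with `<polygon>`. Its stroke #ff8800 means score at S461, F1799. After flipping Y the toolpath is (57.983,104.456) → (38.511,68.473) → (141.454,183.020) → (57.983,104.456), returning to the start.

Shape 2 is a rectangle drawn with `<path>`. Its stroke #ff8800 means score at S461, F1799. After flipping Y the toolpath is (71.346,140.120) → (141.474,140.120) → (141.474,59.376) → (71.346,59.376) → (71.346,140.120), returning to the start.

Shape 3 is a regular polygon drawn with `<path>`. Its stroke #ff0000 means engrave at S242, F2885. After flipping Y the toolpath is (103.101,52.610) → (90.685,108.050) → (144.905,91.082) → (103.101,52.610), returning to the start.

Shape 4 is a open polyline drawn with `<polyline>`. Its stroke #ff8800 means score at S461, F1799. After flipping Y the toolpath is (116.552,110.398) → (90.995,8.573) → (68.166,24.498).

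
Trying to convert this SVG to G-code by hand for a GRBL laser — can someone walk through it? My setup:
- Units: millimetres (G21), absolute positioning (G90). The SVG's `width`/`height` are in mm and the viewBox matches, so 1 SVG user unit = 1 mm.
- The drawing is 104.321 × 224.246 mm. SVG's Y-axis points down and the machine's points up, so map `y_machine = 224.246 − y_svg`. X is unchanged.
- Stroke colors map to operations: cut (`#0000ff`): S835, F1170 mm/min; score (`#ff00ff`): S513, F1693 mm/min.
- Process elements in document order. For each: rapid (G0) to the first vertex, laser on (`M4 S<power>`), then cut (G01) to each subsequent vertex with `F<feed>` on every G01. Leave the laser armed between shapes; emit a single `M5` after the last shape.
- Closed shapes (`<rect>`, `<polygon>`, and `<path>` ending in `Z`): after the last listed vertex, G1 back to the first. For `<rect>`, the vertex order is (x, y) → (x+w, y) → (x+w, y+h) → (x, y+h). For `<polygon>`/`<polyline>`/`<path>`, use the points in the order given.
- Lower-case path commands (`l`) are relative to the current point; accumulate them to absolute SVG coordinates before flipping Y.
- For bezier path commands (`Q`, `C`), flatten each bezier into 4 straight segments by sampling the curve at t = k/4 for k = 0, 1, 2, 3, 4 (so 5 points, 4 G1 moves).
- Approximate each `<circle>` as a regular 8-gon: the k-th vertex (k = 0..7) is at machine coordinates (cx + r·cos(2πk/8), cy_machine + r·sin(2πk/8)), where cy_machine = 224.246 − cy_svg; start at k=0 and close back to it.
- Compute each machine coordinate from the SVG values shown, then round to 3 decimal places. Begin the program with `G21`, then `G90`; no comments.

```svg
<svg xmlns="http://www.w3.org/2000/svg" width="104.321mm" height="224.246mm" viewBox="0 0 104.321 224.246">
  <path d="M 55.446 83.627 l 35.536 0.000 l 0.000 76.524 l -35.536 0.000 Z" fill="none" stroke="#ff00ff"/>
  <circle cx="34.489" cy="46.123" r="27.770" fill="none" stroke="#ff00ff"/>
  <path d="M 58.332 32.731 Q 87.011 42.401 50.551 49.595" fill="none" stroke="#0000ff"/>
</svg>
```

G21
G90
G0 X55.446 Y140.619
M4 S513
G01 X90.982 Y140.619 F1693
G01 X90.982 Y64.095 F1693
G01 X55.446 Y64.095 F1693
G01 X55.446 Y140.619 F1693
G0 X62.259 Y178.123
M4 S513
G01 X54.125 Y197.759 F1693
G01 X34.489 Y205.893 F1693
G01 X14.853 Y197.759 F1693
G01 X6.719 Y178.123 F1693
G01 X14.853 Y158.487 F1693
G01 X34.489 Y150.353 F1693
G01 X54.125 Y158.487 F1693
G01 X62.259 Y178.123 F1693
G0 X58.332 Y191.515
M4 S835
G01 X68.600 Y186.835 F1170
G01 X70.726 Y182.464 F1170
G01 X64.710 Y178.403 F1170
G01 X50.551 Y174.651 F1170
M5

viewBox `0 0 104.321 224.246` with mm width/height → 1 unit = 1 mm. Flip: y_m = 224.246 − y_svg.

**Shape 1** — `<path>` rectangle, stroke `#ff00ff` → score (S513, F1693). Machine vertices: (55.446,140.619) → (90.982,140.619) → (90.982,64.095) → (55.446,64.095) → (55.446,140.619). Closed: final G1 returns to the first vertex.

**Shape 2** — `<circle>` circle, stroke `#ff00ff` → score (S513, F1693). Machine vertices: (62.259,178.123) → (54.125,197.759) → (34.489,205.893) → (14.853,197.759) → (6.719,178.123) → (14.853,158.487) → (34.489,150.353) → (54.125,158.487) → (62.259,178.123). Closed: final G1 returns to the first vertex.

**Shape 3** — `<path>` quadratic bezier, stroke `#0000ff` → cut (S835, F1170). Control points (SVG): P0=(58.332,32.731), P1=(87.011,42.401), P2=(50.551,49.595); sampled at t=k/4. Machine vertices: (58.332,191.515) → (68.600,186.835) → (70.726,182.464) → (64.710,178.403) → (50.551,174.651). Open path.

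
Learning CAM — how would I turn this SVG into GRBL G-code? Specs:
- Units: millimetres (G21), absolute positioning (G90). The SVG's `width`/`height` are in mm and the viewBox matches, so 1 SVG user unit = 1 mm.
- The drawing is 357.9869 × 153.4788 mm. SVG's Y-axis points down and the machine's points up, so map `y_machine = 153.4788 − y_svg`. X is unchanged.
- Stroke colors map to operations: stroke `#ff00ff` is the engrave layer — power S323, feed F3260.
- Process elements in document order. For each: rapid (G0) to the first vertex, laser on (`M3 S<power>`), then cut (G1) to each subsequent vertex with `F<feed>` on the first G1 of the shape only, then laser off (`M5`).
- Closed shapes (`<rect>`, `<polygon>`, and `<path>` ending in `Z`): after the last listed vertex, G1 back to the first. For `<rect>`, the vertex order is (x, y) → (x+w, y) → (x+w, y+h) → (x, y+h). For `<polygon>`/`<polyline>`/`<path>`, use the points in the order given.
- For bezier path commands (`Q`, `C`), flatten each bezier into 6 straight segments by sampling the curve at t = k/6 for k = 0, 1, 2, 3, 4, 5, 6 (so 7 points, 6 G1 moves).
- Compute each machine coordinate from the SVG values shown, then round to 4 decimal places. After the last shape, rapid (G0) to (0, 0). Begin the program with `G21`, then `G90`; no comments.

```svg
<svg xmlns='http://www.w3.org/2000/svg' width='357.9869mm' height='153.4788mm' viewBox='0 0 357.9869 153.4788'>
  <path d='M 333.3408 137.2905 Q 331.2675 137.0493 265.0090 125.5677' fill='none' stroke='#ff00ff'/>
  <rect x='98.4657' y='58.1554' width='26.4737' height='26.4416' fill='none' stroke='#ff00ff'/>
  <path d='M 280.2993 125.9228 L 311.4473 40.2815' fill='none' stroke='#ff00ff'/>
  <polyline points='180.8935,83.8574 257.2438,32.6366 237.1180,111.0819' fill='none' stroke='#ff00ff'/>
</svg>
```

Since the viewBox matches the mm dimensions, user units are millimetres directly. The only transform is the Y-flip y_m = 153.4788 − y_svg.

Shape 1 is a quadratic bezier drawn with `<path>`. Its stroke #ff00ff means engrave at S323, F3260. After flipping Y the toolpath is (333.3408,16.1883) → (330.8668,16.5809) → (324.8269,17.5980) → (315.2212,19.2396) → (302.0496,21.5056) → (285.3122,24.3961) → (265.0090,27.9111).

Shape 2 is a rectangle drawn with `<rect>`. Its stroke #ff00ff means engrave at S323, F3260. After flipping Y the toolpath is (98.4657,95.3234) → (124.9394,95.3234) → (124.9394,68.8818) → (98.4657,68.8818) → (98.4657,95.3234), returning to the start.

Shape 3 is a line segment drawn with `<path>`. Its stroke #ff00ff means engrave at S323, F3260. After flipping Y the toolpath is (280.2993,27.5560) → (311.4473,113.1973).

Shape 4 is a open polyline drawn with `<polyline>`. Its stroke #ff00ff means engrave at S323, F3260. After flipping Y the toolpath is (180.8935,69.6214) → (257.2438,120.8422) → (237.1180,42.3969).

G21
G90
G0 X333.3408 Y16.1883
M3 S323
G1 X330.8668 Y16.5809 F3260
G1 X324.8269 Y17.5980
G1 X315.2212 Y19.2396
G1 X302.0496 Y21.5056
G1 X285.3122 Y24.3961
G1 X265.0090 Y27.9111
M5
G0 X98.4657 Y95.3234
M3 S323
G1 X124.9394 Y95.3234 F3260
G1 X124.9394 Y68.8818
G1 X98.4657 Y68.8818
G1 X98.4657 Y95.3234
M5
G0 X280.2993 Y27.5560
M3 S323
G1 X311.4473 Y113.1973 F3260
M5
G0 X180.8935 Y69.6214
M3 S323
G1 X257.2438 Y120.8422 F3260
G1 X237.1180 Y42.3969
M5
G0 X0.0000 Y0.0000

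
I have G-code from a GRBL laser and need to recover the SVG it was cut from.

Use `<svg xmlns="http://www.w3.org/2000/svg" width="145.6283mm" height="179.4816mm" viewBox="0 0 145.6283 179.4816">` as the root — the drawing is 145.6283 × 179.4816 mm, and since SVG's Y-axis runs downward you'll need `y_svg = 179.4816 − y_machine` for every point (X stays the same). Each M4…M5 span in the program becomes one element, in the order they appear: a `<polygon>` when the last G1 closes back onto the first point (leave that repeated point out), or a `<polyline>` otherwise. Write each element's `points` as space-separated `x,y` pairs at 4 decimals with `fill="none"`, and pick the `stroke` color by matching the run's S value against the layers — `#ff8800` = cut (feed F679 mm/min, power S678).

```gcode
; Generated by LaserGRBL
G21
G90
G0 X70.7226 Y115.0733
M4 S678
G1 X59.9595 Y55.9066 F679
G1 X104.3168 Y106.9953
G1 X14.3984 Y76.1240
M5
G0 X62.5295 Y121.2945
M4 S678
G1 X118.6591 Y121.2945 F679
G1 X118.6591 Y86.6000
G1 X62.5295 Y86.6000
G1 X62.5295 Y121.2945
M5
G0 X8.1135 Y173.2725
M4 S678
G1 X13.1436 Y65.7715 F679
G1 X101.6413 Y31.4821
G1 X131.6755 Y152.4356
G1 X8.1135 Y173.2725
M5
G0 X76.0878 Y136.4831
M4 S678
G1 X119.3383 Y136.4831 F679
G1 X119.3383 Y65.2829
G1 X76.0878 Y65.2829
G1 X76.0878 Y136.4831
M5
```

<svg xmlns="http://www.w3.org/2000/svg" width="145.6283mm" height="179.4816mm" viewBox="0 0 145.6283 179.4816">
  <polyline points="70.7226,64.4083 59.9595,123.5750 104.3168,72.4863 14.3984,103.3576" fill="none" stroke="#ff8800"/>
  <polygon points="62.5295,58.1871 118.6591,58.1871 118.6591,92.8816 62.5295,92.8816" fill="none" stroke="#ff8800"/>
  <polygon points="8.1135,6.2091 13.1436,113.7101 101.6413,147.9995 131.6755,27.0460" fill="none" stroke="#ff8800"/>
  <polygon points="76.0878,42.9985 119.3383,42.9985 119.3383,114.1987 76.0878,114.1987" fill="none" stroke="#ff8800"/>
</svg>

Machine Y-up, SVG Y-down with viewBox height 179.4816, so y_svg = 179.4816 − y_machine; X carries over. Every run uses S678, so all elements get stroke `#ff8800` (cut).

Run 1: The run is open, so emit a `<polyline>` with points (Y-flipped): 70.7226,64.4083 59.9595,123.5750 104.3168,72.4863 14.3984,103.3576.

Run 2: The run returns to its start, so emit a `<polygon>` with points (Y-flipped): 62.5295,58.1871 118.6591,58.1871 118.6591,92.8816 62.5295,92.8816.

Run 3: The run returns to its start, so emit a `<polygon>` with points (Y-flipped): 8.1135,6.2091 13.1436,113.7101 101.6413,147.9995 131.6755,27.0460.

Run 4: The run returns to its start, so emit a `<polygon>` with points (Y-flipped): 76.0878,42.9985 119.3383,42.9985 119.3383,114.1987 76.0878,114.1987.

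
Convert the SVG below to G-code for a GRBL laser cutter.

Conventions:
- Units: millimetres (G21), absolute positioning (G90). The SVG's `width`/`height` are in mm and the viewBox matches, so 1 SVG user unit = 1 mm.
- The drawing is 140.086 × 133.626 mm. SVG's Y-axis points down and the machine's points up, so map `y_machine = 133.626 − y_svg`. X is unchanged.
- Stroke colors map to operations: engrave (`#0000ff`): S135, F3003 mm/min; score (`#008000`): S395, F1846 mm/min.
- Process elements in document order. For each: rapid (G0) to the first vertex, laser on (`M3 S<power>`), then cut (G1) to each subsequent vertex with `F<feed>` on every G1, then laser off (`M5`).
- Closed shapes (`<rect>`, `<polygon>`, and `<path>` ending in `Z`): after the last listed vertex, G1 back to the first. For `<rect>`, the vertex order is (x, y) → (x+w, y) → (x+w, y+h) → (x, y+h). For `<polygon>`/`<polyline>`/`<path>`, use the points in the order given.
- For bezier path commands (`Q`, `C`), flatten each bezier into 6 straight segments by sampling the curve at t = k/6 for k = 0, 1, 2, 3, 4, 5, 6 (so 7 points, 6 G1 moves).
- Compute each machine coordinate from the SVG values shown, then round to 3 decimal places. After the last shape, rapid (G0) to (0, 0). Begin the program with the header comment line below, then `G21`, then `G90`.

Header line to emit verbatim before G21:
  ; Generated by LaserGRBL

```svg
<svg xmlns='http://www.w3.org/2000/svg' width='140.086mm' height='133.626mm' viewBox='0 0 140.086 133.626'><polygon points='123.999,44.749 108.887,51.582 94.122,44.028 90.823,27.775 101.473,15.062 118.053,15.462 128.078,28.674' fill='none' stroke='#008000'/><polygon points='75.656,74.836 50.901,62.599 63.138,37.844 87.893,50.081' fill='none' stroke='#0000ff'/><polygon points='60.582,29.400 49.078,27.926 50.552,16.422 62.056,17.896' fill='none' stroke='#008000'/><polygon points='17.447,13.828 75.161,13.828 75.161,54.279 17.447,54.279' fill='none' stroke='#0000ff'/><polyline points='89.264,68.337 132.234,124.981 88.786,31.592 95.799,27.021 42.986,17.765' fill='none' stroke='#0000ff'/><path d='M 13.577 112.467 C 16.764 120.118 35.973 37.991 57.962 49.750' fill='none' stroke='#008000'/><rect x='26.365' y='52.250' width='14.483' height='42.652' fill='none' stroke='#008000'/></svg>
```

1 u = 1 mm; y_m = 133.626 − y.

[1] `<polygon>` regular polygon, #008000→score S395 F1846: (123.999,88.877) → (108.887,82.044) → (94.122,89.598) → (90.823,105.851) → (101.473,118.564) → (118.053,118.164) → (128.078,104.952) → (123.999,88.877) (closed)

[2] `<polygon>` regular polygon, #0000ff→engrave S135 F3003: (75.656,58.790) → (50.901,71.027) → (63.138,95.782) → (87.893,83.545) → (75.656,58.790) (closed)

[3] `<polygon>` regular polygon, #008000→score S395 F1846: (60.582,104.226) → (49.078,105.700) → (50.552,117.204) → (62.056,115.730) → (60.582,104.226) (closed)

[4] `<polygon>` rectangle, #0000ff→engrave S135 F3003: (17.447,119.798) → (75.161,119.798) → (75.161,79.347) → (17.447,79.347) → (17.447,119.798) (closed)

[5] `<polyline>` open polyline, #0000ff→engrave S135 F3003: (89.264,65.289) → (132.234,8.645) → (88.786,102.034) → (95.799,106.605) → (42.986,115.861)

[6] `<path>` cubic bezier, #008000→score S395 F1846: (13.577,21.159) → (16.444,23.965) → (21.614,36.632) → (28.719,54.058) → (37.390,71.142) → (47.260,82.782) → (57.962,83.876)

[7] `<rect>` rectangle, #008000→score S395 F1846: (26.365,81.376) → (40.848,81.376) → (40.848,38.724) → (26.365,38.724) → (26.365,81.376) (closed)

; Generated by LaserGRBL
G21
G90
G0 X123.999 Y88.877
M3 S395
G1 X108.887 Y82.044 F1846
G1 X94.122 Y89.598 F1846
G1 X90.823 Y105.851 F1846
G1 X101.473 Y118.564 F1846
G1 X118.053 Y118.164 F1846
G1 X128.078 Y104.952 F1846
G1 X123.999 Y88.877 F1846
M5
G0 X75.656 Y58.790
M3 S135
G1 X50.901 Y71.027 F3003
G1 X63.138 Y95.782 F3003
G1 X87.893 Y83.545 F3003
G1 X75.656 Y58.790 F3003
M5
G0 X60.582 Y104.226
M3 S395
G1 X49.078 Y105.700 F1846
G1 X50.552 Y117.204 F1846
G1 X62.056 Y115.730 F1846
G1 X60.582 Y104.226 F1846
M5
G0 X17.447 Y119.798
M3 S135
G1 X75.161 Y119.798 F3003
G1 X75.161 Y79.347 F3003
G1 X17.447 Y79.347 F3003
G1 X17.447 Y119.798 F3003
M5
G0 X89.264 Y65.289
M3 S135
G1 X132.234 Y8.645 F3003
G1 X88.786 Y102.034 F3003
G1 X95.799 Y106.605 F3003
G1 X42.986 Y115.861 F3003
M5
G0 X13.577 Y21.159
M3 S395
G1 X16.444 Y23.965 F1846
G1 X21.614 Y36.632 F1846
G1 X28.719 Y54.058 F1846
G1 X37.390 Y71.142 F1846
G1 X47.260 Y82.782 F1846
G1 X57.962 Y83.876 F1846
M5
G0 X26.365 Y81.376
M3 S395
G1 X40.848 Y81.376 F1846
G1 X40.848 Y38.724 F1846
G1 X26.365 Y38.724 F1846
G1 X26.365 Y81.376 F1846
M5
G0 X0.000 Y0.000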